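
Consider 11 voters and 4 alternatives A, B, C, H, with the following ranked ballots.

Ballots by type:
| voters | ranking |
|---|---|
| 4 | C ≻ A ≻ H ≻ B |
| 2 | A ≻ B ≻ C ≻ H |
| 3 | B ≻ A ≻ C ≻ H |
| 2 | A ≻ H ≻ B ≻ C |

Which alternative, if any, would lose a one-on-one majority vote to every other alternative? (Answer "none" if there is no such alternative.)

none

Pairwise majorities:
A vs B: 8 to 3, A.
A vs C: A wins 7–4.
A vs H: A preferred on 4+2+3+2 = 11 ballots; A wins 11–0.
B vs C: B wins 7–4.
B vs H: 5 to 6, H.
C vs H: 4+2+3 = 9 for C, 2 for H — C by 9–2.
Every alternative wins at least one matchup (A beats B; B beats C; C beats H; H beats B), so there is no Condorcet loser.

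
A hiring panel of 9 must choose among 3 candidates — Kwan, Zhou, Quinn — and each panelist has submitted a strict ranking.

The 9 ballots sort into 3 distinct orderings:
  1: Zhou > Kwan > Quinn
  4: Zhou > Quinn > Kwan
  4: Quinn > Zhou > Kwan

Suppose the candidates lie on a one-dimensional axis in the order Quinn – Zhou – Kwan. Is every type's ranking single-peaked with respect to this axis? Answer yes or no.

Axis positions: Quinn=1, Zhou=2, Kwan=3.
Type 1 (peak Zhou at position 2): ranking walks positions 2-3-1, expanding outward from the peak — single-peaked.
Type 2 (peak Zhou at position 2): ranking walks positions 2-1-3, expanding outward from the peak — single-peaked.
Type 3 (peak Quinn at position 1): ranking walks positions 1-2-3, expanding outward from the peak — single-peaked.
Every ranking is single-peaked on this axis.

yes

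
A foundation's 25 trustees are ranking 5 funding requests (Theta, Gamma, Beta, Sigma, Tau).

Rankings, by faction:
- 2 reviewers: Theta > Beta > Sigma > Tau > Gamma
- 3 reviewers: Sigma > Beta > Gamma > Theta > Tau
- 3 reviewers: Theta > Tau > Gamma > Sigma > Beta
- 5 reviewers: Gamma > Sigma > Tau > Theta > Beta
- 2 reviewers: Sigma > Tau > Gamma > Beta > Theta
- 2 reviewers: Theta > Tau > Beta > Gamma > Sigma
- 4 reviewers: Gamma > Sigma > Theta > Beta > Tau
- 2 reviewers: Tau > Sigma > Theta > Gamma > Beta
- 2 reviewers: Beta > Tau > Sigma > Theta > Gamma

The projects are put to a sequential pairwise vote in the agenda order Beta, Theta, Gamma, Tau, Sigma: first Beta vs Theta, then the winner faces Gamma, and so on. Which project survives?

Round 1: Beta vs Theta — 7–18, Theta advances.
Round 2: Theta vs Gamma — 11–14, Gamma advances.
Round 3: Gamma vs Tau — 12–13, Tau advances.
Round 4: Tau vs Sigma — 9–16, Sigma advances.
The agenda winner is Sigma.

Sigma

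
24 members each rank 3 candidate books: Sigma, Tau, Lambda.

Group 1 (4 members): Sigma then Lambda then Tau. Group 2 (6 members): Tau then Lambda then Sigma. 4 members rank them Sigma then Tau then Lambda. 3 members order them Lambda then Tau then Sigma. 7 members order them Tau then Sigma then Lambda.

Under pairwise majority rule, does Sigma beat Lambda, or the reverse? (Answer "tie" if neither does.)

Ballots ranking Sigma above Lambda: 4 + 4 + 7 = 15.
Ballots ranking Lambda above Sigma: 24 − 15 = 9.
Sigma wins the head-to-head 15–9.

Sigma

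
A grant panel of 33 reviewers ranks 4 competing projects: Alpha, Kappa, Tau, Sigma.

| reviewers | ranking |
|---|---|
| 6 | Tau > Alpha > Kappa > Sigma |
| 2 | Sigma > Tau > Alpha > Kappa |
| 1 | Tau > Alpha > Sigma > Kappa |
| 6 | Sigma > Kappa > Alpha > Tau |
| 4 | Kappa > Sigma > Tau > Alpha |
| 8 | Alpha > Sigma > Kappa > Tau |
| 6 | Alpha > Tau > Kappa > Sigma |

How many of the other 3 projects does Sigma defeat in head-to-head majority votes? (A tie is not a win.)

Sigma against each rival (33 reviewers):
Sigma–Alpha: Alpha 21–12.
Sigma vs Kappa: 2+1+6+8 = 17 for Sigma, 16 for Kappa — Sigma by 17–16.
Sigma–Tau: Sigma 20–13.
Sigma beats Kappa, Tau; loses to Alpha — 2 pairwise wins.

2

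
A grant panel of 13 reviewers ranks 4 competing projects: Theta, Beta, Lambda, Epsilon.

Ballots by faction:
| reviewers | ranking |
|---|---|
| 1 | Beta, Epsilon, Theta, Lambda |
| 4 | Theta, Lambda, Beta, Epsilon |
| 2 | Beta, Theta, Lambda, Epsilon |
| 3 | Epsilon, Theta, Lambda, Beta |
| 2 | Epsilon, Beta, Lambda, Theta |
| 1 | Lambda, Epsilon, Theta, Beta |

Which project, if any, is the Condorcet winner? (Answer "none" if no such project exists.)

none

Check each pair by majority over 13 ballots:
Theta vs Beta: Theta is ranked higher on 4+3+1 = 8 ballots, Beta on 5. Theta wins 8–5.
Theta vs Lambda: Theta is ranked higher on 1+4+2+3 = 10 ballots, Lambda on 3. Theta wins 10–3.
Theta vs Epsilon: 6 to 7, Epsilon.
Beta vs Lambda: 5 to 8, Lambda.
Beta vs Epsilon: 7 to 6, Beta.
Lambda vs Epsilon: Lambda preferred on 4+2+1 = 7 ballots; Lambda wins 7–6.
Each project drops at least one matchup (Theta loses to Epsilon; Beta loses to Theta; Lambda loses to Theta; Epsilon loses to Beta); the cycle Theta > Beta > Epsilon > Theta rules out a Condorcet winner.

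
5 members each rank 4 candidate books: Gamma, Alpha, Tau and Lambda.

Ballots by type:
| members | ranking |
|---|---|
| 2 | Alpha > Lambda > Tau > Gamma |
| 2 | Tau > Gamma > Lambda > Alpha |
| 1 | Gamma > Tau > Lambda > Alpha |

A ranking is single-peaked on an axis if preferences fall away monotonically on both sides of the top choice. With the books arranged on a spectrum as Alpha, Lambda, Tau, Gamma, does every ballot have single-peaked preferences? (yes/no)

Axis positions: Alpha=1, Lambda=2, Tau=3, Gamma=4.
Type 1 (peak Alpha at position 1): ranking walks positions 1-2-3-4, expanding outward from the peak — single-peaked.
Type 2 (peak Tau at position 3): ranking walks positions 3-4-2-1, expanding outward from the peak — single-peaked.
Type 3 (peak Gamma at position 4): ranking walks positions 4-3-2-1, expanding outward from the peak — single-peaked.
Every ranking is single-peaked on this axis.

yes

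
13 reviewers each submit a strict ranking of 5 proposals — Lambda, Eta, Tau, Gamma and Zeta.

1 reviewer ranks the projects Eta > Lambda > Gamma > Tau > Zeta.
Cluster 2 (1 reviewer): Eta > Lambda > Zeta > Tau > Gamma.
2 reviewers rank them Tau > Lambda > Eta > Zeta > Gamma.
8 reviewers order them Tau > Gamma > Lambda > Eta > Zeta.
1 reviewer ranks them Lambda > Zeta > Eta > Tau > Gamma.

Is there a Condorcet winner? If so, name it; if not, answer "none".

Head-to-head results (13 reviewers):
Lambda vs Eta: Lambda preferred on 2+8+1 = 11 ballots; Lambda wins 11–2.
Lambda vs Tau: 1+1+1 = 3 for Lambda, 10 for Tau — Tau by 10–3.
Lambda vs Gamma: Lambda preferred on 1+1+2+1 = 5 ballots; Gamma wins 8–5.
Lambda vs Zeta: Lambda is ranked higher on 1+1+2+8+1 = 13 ballots, Zeta on 0. Lambda wins 13–0.
Eta vs Tau: 1+1+1 = 3 for Eta, 10 for Tau — Tau by 10–3.
Eta vs Gamma: 5 to 8, Gamma.
Eta vs Zeta: 1+1+2+8 = 12 for Eta, 1 for Zeta — Eta by 12–1.
Tau vs Gamma: Tau is ranked higher on 1+2+8+1 = 12 ballots, Gamma on 1. Tau wins 12–1.
Tau vs Zeta: 11 to 2, Tau.
Gamma vs Zeta: Gamma is ranked higher on 1+8 = 9 ballots, Zeta on 4. Gamma wins 9–4.
Tau defeats every rival head-to-head and is the Condorcet winner.

Tau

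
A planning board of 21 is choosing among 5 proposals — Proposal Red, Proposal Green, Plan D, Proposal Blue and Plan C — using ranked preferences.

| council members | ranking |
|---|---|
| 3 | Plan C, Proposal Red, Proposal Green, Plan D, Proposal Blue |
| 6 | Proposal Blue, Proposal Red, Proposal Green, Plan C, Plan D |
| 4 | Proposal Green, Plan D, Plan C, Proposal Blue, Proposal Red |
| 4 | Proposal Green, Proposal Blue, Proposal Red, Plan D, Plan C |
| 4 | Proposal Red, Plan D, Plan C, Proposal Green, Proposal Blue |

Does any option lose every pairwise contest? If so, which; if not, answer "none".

none

Head-to-head results (21 council members):
Proposal Red vs Proposal Green: 13 to 8, Proposal Red.
Proposal Red–Plan D: Proposal Red 17–4.
Proposal Red vs Proposal Blue: Proposal Blue, 14–7.
Proposal Red–Plan C: Proposal Red 14–7.
Proposal Green vs Plan D: Proposal Green preferred on 3+6+4+4 = 17 ballots; Proposal Green wins 17–4.
Proposal Green vs Proposal Blue: 3+4+4+4 = 15 for Proposal Green, 6 for Proposal Blue — Proposal Green by 15–6.
Proposal Green vs Plan C: 6+4+4 = 14 for Proposal Green, 7 for Plan C — Proposal Green by 14–7.
Plan D–Proposal Blue: Plan D 11–10.
Plan D–Plan C: Plan D 12–9.
Proposal Blue–Plan C: Plan C 11–10.
No option is winless: Proposal Red beats Proposal Green; Proposal Green beats Plan D; Plan D beats Proposal Blue; Proposal Blue beats Proposal Red; Plan C beats Proposal Blue. There is no Condorcet loser.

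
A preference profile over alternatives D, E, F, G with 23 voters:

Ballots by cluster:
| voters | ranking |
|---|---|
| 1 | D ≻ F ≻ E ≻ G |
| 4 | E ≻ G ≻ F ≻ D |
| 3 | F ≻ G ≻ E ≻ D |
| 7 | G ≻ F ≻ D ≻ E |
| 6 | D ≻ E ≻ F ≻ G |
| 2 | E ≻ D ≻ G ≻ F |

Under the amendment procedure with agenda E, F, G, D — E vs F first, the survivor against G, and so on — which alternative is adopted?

Round 1: E vs F — 12–11, E advances.
Round 2: E vs G — 13–10, E advances.
Round 3: E vs D — 9–14, D advances.
D survives the agenda.

D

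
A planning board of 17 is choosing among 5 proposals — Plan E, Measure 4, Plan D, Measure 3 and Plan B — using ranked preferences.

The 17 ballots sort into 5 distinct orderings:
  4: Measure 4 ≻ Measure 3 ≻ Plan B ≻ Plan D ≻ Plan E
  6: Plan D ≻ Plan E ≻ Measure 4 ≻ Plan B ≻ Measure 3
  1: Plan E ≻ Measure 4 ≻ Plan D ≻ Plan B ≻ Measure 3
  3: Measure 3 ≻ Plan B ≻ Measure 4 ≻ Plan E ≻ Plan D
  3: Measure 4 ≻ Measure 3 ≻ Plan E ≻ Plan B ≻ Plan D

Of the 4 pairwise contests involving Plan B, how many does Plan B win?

1

Plan B against each rival (17 council members):
Plan B vs Plan E: Plan B is ranked higher on 4+3 = 7 ballots, Plan E on 10. Plan E wins 10–7.
Plan B vs Measure 4: Measure 4, 14–3.
Plan B–Plan D: Plan B 10–7.
Plan B vs Measure 3: 7 to 10, Measure 3.
Plan B beats Plan D; loses to Plan E, Measure 4, Measure 3 — 1 pairwise win.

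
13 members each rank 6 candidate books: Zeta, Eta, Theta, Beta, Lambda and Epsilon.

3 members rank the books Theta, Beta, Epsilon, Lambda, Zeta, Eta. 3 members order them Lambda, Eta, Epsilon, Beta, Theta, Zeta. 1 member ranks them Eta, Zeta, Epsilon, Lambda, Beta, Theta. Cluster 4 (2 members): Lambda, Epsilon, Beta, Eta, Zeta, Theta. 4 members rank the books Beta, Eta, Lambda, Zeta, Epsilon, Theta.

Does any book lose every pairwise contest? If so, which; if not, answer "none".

Pairwise majorities:
Zeta–Eta: Eta 10–3.
Zeta–Theta: Zeta 7–6.
Zeta vs Beta: Beta wins 12–1.
Zeta vs Lambda: 1 for Zeta, 12 for Lambda — Lambda by 12–1.
Zeta vs Epsilon: Zeta preferred on 1+4 = 5 ballots; Epsilon wins 8–5.
Eta vs Theta: Eta is ranked higher on 3+1+2+4 = 10 ballots, Theta on 3. Eta wins 10–3.
Eta vs Beta: Beta, 9–4.
Eta vs Lambda: Eta preferred on 1+4 = 5 ballots; Lambda wins 8–5.
Eta vs Epsilon: Eta is ranked higher on 3+1+4 = 8 ballots, Epsilon on 5. Eta wins 8–5.
Theta vs Beta: Beta, 10–3.
Theta vs Lambda: Theta is ranked higher on 3 ballots, Lambda on 10. Lambda wins 10–3.
Theta vs Epsilon: Epsilon wins 10–3.
Beta vs Lambda: 7 to 6, Beta.
Beta vs Epsilon: 7 to 6, Beta.
Lambda vs Epsilon: 9 to 4, Lambda.
Theta loses to every other book — it is the Condorcet loser.

Theta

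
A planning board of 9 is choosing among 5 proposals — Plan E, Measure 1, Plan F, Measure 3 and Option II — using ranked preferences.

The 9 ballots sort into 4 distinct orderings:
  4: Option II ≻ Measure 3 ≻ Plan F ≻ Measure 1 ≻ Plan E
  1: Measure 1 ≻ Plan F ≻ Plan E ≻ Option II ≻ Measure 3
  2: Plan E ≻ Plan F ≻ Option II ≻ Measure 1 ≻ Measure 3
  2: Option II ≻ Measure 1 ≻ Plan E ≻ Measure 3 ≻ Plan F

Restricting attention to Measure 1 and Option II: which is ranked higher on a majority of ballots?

Ballots ranking Measure 1 above Option II: 1.
Ballots ranking Option II above Measure 1: 9 − 1 = 8.
Option II wins the head-to-head 8–1.

Option II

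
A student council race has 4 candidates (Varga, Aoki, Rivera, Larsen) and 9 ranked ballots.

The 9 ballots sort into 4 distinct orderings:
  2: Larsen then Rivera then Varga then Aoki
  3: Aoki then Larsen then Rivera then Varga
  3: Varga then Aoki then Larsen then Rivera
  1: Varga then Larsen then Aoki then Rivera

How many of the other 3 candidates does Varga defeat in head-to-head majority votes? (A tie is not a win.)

1

Varga against each rival (9 voters):
Varga–Aoki: Varga 6–3.
Varga vs Rivera: 4 to 5, Rivera.
Varga vs Larsen: Varga preferred on 3+1 = 4 ballots; Larsen wins 5–4.
Varga beats Aoki; loses to Rivera, Larsen — 1 pairwise win.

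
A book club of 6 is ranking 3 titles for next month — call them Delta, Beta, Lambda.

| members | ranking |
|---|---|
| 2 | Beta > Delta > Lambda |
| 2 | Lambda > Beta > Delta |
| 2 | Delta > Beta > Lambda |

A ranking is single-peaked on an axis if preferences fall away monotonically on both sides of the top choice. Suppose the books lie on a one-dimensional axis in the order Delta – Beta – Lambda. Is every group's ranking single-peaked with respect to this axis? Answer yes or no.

Axis positions: Delta=1, Beta=2, Lambda=3.
Group 1 (peak Beta at position 2): ranking walks positions 2-1-3, expanding outward from the peak — single-peaked.
Group 2 (peak Lambda at position 3): ranking walks positions 3-2-1, expanding outward from the peak — single-peaked.
Group 3 (peak Delta at position 1): ranking walks positions 1-2-3, expanding outward from the peak — single-peaked.
Every ranking is single-peaked on this axis.

yes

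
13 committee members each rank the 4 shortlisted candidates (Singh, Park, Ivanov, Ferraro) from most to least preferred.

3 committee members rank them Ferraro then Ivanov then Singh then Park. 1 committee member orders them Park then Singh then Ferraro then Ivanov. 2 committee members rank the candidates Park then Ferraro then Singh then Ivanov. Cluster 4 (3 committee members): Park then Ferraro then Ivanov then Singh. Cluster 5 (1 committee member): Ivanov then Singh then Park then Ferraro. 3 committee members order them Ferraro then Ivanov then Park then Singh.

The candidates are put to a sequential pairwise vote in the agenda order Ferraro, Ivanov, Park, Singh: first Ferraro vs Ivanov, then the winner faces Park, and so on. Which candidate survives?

Park

Round 1: Ferraro vs Ivanov — 12–1, Ferraro advances.
Round 2: Ferraro vs Park — 6–7, Park advances.
Round 3: Park vs Singh — 9–4, Park advances.
The agenda winner is Park.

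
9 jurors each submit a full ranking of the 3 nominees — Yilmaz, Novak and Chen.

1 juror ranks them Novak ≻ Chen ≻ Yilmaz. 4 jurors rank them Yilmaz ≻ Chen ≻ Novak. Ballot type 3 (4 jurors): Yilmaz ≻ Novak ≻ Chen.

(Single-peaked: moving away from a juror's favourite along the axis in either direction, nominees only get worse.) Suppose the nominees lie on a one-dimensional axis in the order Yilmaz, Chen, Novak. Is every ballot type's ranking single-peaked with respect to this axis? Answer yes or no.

Axis positions: Yilmaz=1, Chen=2, Novak=3.
Ballot type 1 (peak Novak at position 3): ranking walks positions 3-2-1, expanding outward from the peak — single-peaked.
Ballot type 2 (peak Yilmaz at position 1): ranking walks positions 1-2-3, expanding outward from the peak — single-peaked.
Ballot type 3: ranking walks positions 1-3-2; Novak is ranked above Chen even though Chen lies between Novak and the peak Yilmaz on the axis — preferences dip and rise again. Not single-peaked.
Ballot type 3 violates single-peakedness, so the profile is not single-peaked on this axis.

no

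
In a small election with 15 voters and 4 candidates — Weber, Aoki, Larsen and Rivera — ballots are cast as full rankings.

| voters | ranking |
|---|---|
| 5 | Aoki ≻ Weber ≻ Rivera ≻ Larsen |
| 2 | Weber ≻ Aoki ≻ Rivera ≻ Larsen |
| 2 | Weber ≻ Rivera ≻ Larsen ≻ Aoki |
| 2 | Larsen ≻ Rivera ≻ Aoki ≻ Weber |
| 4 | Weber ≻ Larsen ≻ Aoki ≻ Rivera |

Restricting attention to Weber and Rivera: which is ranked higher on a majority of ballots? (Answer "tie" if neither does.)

Weber

Ballots ranking Weber above Rivera: 5 + 2 + 2 + 4 = 13.
Ballots ranking Rivera above Weber: 15 − 13 = 2.
Weber wins the head-to-head 13–2.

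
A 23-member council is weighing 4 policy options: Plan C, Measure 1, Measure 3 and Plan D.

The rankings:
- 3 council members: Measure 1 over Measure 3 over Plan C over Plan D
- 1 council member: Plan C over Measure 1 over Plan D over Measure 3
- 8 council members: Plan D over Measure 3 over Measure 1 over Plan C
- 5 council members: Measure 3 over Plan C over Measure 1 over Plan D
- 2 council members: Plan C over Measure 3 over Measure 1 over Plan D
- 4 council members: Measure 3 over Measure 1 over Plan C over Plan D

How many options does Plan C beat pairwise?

Plan C against each rival (23 council members):
Plan C vs Measure 1: Plan C is ranked higher on 1+5+2 = 8 ballots, Measure 1 on 15. Measure 1 wins 15–8.
Plan C–Measure 3: Measure 3 20–3.
Plan C vs Plan D: Plan C, 15–8.
Plan C beats Plan D; loses to Measure 1, Measure 3 — 1 pairwise win.

1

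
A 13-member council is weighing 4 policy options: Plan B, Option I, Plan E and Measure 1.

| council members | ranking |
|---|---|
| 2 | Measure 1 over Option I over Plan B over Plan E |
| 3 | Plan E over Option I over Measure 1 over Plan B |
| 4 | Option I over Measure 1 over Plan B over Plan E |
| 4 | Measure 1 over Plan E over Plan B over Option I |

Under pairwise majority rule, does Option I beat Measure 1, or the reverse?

Ballots ranking Option I above Measure 1: 3 + 4 = 7.
Ballots ranking Measure 1 above Option I: 13 − 7 = 6.
Option I wins the head-to-head 7–6.

Option I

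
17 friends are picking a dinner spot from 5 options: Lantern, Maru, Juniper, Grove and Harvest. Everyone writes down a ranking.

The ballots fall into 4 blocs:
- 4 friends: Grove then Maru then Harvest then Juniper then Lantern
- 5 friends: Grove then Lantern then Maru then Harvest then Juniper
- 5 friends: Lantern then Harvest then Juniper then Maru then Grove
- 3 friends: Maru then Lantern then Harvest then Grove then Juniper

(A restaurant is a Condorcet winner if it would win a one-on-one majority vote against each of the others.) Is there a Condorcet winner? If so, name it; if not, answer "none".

Pairwise majorities:
Lantern vs Maru: 5+5 = 10 for Lantern, 7 for Maru — Lantern by 10–7.
Lantern vs Juniper: Lantern is ranked higher on 5+5+3 = 13 ballots, Juniper on 4. Lantern wins 13–4.
Lantern vs Grove: Lantern preferred on 5+3 = 8 ballots; Grove wins 9–8.
Lantern vs Harvest: 13 to 4, Lantern.
Maru vs Juniper: 4+5+3 = 12 for Maru, 5 for Juniper — Maru by 12–5.
Maru vs Grove: Maru is ranked higher on 5+3 = 8 ballots, Grove on 9. Grove wins 9–8.
Maru vs Harvest: 12 to 5, Maru.
Juniper vs Grove: Juniper is ranked higher on 5 ballots, Grove on 12. Grove wins 12–5.
Juniper vs Harvest: 0 for Juniper, 17 for Harvest — Harvest by 17–0.
Grove vs Harvest: 4+5 = 9 for Grove, 8 for Harvest — Grove by 9–8.
Grove wins every pairwise contest, so Grove is the Condorcet winner.

Grove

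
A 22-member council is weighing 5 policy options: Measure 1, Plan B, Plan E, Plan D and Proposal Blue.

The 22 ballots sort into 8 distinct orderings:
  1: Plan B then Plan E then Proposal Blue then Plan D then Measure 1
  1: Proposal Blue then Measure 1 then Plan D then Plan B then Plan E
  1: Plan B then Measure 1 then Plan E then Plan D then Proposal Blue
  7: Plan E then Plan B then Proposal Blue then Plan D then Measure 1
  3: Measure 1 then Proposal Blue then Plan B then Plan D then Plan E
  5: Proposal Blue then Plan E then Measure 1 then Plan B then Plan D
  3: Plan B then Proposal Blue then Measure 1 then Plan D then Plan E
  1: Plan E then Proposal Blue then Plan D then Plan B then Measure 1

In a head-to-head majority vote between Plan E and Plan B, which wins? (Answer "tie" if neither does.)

Ballots ranking Plan E above Plan B: 7 + 5 + 1 = 13.
Ballots ranking Plan B above Plan E: 22 − 13 = 9.
Plan E wins the head-to-head 13–9.

Plan E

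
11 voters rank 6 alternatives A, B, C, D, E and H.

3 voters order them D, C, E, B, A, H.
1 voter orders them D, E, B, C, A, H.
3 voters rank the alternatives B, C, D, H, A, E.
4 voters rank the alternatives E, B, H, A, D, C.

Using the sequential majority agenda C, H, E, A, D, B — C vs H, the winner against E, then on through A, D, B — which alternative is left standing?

B

Round 1: C vs H — 7–4, C advances.
Round 2: C vs E — 6–5, C advances.
Round 3: C vs A — 7–4, C advances.
Round 4: C vs D — 3–8, D advances.
Round 5: D vs B — 4–7, B advances.
B survives the agenda.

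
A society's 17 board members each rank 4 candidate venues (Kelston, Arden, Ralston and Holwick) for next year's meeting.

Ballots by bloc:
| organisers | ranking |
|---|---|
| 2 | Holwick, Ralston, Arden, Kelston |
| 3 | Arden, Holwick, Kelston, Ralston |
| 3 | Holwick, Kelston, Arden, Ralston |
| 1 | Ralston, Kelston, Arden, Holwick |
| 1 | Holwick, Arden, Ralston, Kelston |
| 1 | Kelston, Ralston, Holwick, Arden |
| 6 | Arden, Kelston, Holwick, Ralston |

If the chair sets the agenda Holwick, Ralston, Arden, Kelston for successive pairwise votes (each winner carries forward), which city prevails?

Round 1: Holwick vs Ralston — 15–2, Holwick advances.
Round 2: Holwick vs Arden — 7–10, Arden advances.
Round 3: Arden vs Kelston — 12–5, Arden advances.
The agenda winner is Arden.

Arden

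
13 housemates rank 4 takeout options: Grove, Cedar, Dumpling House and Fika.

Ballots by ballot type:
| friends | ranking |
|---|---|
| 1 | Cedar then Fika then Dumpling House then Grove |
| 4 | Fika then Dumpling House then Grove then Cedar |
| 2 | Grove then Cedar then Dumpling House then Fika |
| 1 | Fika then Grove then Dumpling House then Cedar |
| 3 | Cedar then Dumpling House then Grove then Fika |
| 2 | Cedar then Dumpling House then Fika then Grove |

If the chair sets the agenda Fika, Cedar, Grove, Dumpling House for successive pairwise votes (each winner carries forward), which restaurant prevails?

Round 1: Fika vs Cedar — 5–8, Cedar advances.
Round 2: Cedar vs Grove — 6–7, Grove advances.
Round 3: Grove vs Dumpling House — 3–10, Dumpling House advances.
Dumpling House survives the agenda.

Dumpling House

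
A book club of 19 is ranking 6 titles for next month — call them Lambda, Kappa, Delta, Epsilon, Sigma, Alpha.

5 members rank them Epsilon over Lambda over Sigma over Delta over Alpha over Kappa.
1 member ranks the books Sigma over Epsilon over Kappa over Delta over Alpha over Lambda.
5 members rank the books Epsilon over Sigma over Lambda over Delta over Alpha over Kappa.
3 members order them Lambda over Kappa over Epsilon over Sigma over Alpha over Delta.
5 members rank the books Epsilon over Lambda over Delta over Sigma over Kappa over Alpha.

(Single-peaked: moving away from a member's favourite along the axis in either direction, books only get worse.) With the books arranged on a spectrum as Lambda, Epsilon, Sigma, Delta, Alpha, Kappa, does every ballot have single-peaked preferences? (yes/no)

no

Axis positions: Lambda=1, Epsilon=2, Sigma=3, Delta=4, Alpha=5, Kappa=6.
Faction 1 (peak Epsilon at position 2): ranking walks positions 2-1-3-4-5-6, expanding outward from the peak — single-peaked.
Faction 2: ranking walks positions 3-2-6-4-5-1; Kappa is ranked above Delta even though Delta lies between Kappa and the peak Sigma on the axis — preferences dip and rise again. Not single-peaked.
Faction 3 (peak Epsilon at position 2): ranking walks positions 2-3-1-4-5-6, expanding outward from the peak — single-peaked.
Faction 4: ranking walks positions 1-6-2-3-5-4; Kappa is ranked above Epsilon even though Epsilon lies between Kappa and the peak Lambda on the axis — preferences dip and rise again. Not single-peaked.
Faction 5: ranking walks positions 2-1-4-3-6-5; Delta is ranked above Sigma even though Sigma lies between Delta and the peak Epsilon on the axis — preferences dip and rise again. Not single-peaked.
Faction 2 violates single-peakedness, so the profile is not single-peaked on this axis.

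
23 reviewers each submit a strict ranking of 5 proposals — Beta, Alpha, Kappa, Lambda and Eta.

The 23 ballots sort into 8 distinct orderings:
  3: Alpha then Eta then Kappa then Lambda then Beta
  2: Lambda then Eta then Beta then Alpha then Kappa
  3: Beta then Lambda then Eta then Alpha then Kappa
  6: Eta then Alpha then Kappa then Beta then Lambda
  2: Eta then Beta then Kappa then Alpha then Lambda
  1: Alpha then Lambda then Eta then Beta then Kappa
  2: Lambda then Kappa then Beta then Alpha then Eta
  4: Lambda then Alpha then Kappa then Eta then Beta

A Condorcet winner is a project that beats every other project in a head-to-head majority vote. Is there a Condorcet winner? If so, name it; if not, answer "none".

none

Head-to-head results (23 reviewers):
Beta vs Alpha: Alpha, 14–9.
Beta vs Kappa: Kappa, 15–8.
Beta vs Lambda: Beta is ranked higher on 3+6+2 = 11 ballots, Lambda on 12. Lambda wins 12–11.
Beta vs Eta: Beta is ranked higher on 3+2 = 5 ballots, Eta on 18. Eta wins 18–5.
Alpha vs Kappa: 19 to 4, Alpha.
Alpha vs Lambda: 3+6+2+1 = 12 for Alpha, 11 for Lambda — Alpha by 12–11.
Alpha vs Eta: 3+1+2+4 = 10 for Alpha, 13 for Eta — Eta by 13–10.
Kappa vs Lambda: 3+6+2 = 11 for Kappa, 12 for Lambda — Lambda by 12–11.
Kappa vs Eta: 2+4 = 6 for Kappa, 17 for Eta — Eta by 17–6.
Lambda vs Eta: Lambda wins 12–11.
Every project loses at least once (Beta loses to Alpha; Alpha loses to Eta; Kappa loses to Alpha; Lambda loses to Alpha; Eta loses to Lambda). The majority relation contains the cycle Alpha > Lambda > Eta > Alpha, so there is no Condorcet winner.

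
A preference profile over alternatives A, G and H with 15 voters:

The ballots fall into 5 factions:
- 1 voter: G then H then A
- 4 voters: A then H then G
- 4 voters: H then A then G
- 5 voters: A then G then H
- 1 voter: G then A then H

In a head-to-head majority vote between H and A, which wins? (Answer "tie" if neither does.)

A

Ballots ranking H above A: 1 + 4 = 5.
Ballots ranking A above H: 15 − 5 = 10.
A wins the head-to-head 10–5.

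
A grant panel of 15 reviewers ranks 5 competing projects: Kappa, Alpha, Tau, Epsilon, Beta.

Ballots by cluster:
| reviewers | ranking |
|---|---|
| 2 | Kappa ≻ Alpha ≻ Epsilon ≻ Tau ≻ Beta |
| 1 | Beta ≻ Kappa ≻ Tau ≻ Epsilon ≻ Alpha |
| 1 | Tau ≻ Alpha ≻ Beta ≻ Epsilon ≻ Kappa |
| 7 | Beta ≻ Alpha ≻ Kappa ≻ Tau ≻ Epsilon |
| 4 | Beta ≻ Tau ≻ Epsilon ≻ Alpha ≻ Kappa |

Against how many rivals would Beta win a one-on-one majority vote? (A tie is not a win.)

4

Beta against each rival (15 reviewers):
Beta vs Kappa: 1+1+7+4 = 13 for Beta, 2 for Kappa — Beta by 13–2.
Beta vs Alpha: 12 to 3, Beta.
Beta vs Tau: 1+7+4 = 12 for Beta, 3 for Tau — Beta by 12–3.
Beta vs Epsilon: Beta, 13–2.
Beta beats Kappa, Alpha, Tau, Epsilon — 4 pairwise wins.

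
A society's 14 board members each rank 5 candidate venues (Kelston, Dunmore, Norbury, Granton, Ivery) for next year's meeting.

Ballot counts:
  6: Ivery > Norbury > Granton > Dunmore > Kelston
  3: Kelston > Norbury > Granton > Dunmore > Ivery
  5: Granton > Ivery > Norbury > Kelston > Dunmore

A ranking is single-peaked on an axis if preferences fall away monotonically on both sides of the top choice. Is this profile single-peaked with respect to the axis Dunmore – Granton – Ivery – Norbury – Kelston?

no

Axis positions: Dunmore=1, Granton=2, Ivery=3, Norbury=4, Kelston=5.
Ballot type 1 (peak Ivery at position 3): ranking walks positions 3-4-2-1-5, expanding outward from the peak — single-peaked.
Ballot type 2: ranking walks positions 5-4-2-1-3; Granton is ranked above Ivery even though Ivery lies between Granton and the peak Kelston on the axis — preferences dip and rise again. Not single-peaked.
Ballot type 3 (peak Granton at position 2): ranking walks positions 2-3-4-5-1, expanding outward from the peak — single-peaked.
Ballot type 2 violates single-peakedness, so the profile is not single-peaked on this axis.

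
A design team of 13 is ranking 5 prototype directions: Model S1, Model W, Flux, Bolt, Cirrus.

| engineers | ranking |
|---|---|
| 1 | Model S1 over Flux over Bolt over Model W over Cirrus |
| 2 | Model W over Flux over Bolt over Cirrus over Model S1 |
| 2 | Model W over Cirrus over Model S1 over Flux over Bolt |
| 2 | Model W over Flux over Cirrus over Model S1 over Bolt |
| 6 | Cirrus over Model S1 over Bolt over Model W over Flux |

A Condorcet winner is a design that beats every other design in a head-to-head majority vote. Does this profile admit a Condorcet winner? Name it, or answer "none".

Pairwise majorities:
Model S1 vs Model W: Model S1 wins 7–6.
Model S1–Flux: Model S1 9–4.
Model S1–Bolt: Model S1 11–2.
Model S1 vs Cirrus: Cirrus, 12–1.
Model W vs Flux: Model W wins 12–1.
Model W–Bolt: Bolt 7–6.
Model W–Cirrus: Model W 7–6.
Flux vs Bolt: Flux, 7–6.
Flux vs Cirrus: Cirrus wins 8–5.
Bolt vs Cirrus: Cirrus wins 10–3.
Every design loses at least once (Model S1 loses to Cirrus; Model W loses to Model S1; Flux loses to Model S1; Bolt loses to Model S1; Cirrus loses to Model W). The majority relation contains the cycle Model S1 > Model W > Cirrus > Model S1, so there is no Condorcet winner.

none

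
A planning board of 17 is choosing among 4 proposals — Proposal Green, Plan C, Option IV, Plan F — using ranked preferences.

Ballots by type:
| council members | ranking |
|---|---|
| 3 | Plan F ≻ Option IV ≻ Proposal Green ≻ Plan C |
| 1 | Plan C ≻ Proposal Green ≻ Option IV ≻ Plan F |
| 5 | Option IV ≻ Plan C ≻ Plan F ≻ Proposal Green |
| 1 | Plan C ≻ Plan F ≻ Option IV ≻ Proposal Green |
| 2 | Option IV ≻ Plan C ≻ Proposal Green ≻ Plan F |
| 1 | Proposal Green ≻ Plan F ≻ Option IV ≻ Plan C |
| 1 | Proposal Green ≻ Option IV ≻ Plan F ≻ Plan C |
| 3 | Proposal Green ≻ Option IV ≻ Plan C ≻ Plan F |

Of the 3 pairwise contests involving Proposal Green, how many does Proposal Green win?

Proposal Green against each rival (17 council members):
Proposal Green vs Plan C: 3+1+1+3 = 8 for Proposal Green, 9 for Plan C — Plan C by 9–8.
Proposal Green vs Option IV: Option IV wins 11–6.
Proposal Green vs Plan F: Proposal Green preferred on 1+2+1+1+3 = 8 ballots; Plan F wins 9–8.
Proposal Green beats no one; loses to Plan C, Option IV, Plan F — 0 pairwise wins.

0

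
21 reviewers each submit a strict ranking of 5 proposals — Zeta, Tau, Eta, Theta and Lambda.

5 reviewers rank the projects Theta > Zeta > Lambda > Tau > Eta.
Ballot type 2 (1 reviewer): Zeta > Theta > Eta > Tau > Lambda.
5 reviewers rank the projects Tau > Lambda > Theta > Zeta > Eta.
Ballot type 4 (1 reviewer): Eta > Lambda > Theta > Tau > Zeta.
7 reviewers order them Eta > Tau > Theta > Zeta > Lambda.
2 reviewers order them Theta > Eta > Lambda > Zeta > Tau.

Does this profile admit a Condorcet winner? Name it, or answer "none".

none

Head-to-head results (21 reviewers):
Zeta vs Tau: 8 to 13, Tau.
Zeta vs Eta: 5+1+5 = 11 for Zeta, 10 for Eta — Zeta by 11–10.
Zeta–Theta: Theta 20–1.
Zeta–Lambda: Zeta 13–8.
Tau vs Eta: 10 to 11, Eta.
Tau vs Theta: Tau, 12–9.
Tau vs Lambda: 1+5+7 = 13 for Tau, 8 for Lambda — Tau by 13–8.
Eta vs Theta: Theta, 13–8.
Eta vs Lambda: Eta, 11–10.
Theta vs Lambda: Theta wins 15–6.
No project is unbeaten: Zeta loses to Tau; Tau loses to Eta; Eta loses to Zeta; Theta loses to Tau; Lambda loses to Zeta. In particular Zeta > Eta > Tau > Zeta is a majority cycle — no Condorcet winner exists.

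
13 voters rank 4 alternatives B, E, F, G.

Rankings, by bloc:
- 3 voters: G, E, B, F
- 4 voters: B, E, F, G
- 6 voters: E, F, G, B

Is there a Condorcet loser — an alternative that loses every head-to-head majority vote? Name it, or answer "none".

none

Head-to-head results (13 voters):
B vs E: E, 9–4.
B vs F: 3+4 = 7 for B, 6 for F — B by 7–6.
B vs G: 4 to 9, G.
E vs F: E is ranked higher on 3+4+6 = 13 ballots, F on 0. E wins 13–0.
E vs G: E preferred on 4+6 = 10 ballots; E wins 10–3.
F vs G: F wins 10–3.
Each alternative has at least one pairwise win (B beats F; E beats B; F beats G; G beats B) — no Condorcet loser.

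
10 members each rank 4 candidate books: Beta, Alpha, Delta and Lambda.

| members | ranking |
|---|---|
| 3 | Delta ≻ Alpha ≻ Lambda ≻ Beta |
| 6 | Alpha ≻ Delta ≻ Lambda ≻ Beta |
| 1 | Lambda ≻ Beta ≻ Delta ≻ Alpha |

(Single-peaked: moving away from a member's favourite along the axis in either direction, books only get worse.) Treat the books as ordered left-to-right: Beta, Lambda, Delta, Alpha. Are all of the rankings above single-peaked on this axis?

Axis positions: Beta=1, Lambda=2, Delta=3, Alpha=4.
Faction 1 (peak Delta at position 3): ranking walks positions 3-4-2-1, expanding outward from the peak — single-peaked.
Faction 2 (peak Alpha at position 4): ranking walks positions 4-3-2-1, expanding outward from the peak — single-peaked.
Faction 3 (peak Lambda at position 2): ranking walks positions 2-1-3-4, expanding outward from the peak — single-peaked.
Every ranking is single-peaked on this axis.

yes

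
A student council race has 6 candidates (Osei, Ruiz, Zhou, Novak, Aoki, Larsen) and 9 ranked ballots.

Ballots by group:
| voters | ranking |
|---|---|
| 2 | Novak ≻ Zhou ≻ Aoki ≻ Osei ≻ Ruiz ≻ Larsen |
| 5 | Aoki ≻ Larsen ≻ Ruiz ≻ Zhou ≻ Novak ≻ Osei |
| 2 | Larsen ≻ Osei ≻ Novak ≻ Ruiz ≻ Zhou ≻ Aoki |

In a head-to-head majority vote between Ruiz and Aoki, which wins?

Aoki

Ballots ranking Ruiz above Aoki: 2.
Ballots ranking Aoki above Ruiz: 9 − 2 = 7.
Aoki wins the head-to-head 7–2.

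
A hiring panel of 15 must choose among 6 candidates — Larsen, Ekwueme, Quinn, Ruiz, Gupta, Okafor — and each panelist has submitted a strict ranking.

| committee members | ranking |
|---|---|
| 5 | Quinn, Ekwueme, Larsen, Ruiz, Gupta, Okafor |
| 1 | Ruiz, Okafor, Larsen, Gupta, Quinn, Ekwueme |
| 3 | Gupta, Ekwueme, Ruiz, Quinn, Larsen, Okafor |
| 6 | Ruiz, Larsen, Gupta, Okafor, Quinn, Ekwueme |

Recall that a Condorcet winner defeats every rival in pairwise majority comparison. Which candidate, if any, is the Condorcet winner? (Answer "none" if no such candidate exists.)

none

Check each pair by majority over 15 ballots:
Larsen vs Ekwueme: 7 to 8, Ekwueme.
Larsen vs Quinn: 1+6 = 7 for Larsen, 8 for Quinn — Quinn by 8–7.
Larsen vs Ruiz: 5 for Larsen, 10 for Ruiz — Ruiz by 10–5.
Larsen vs Gupta: Larsen, 12–3.
Larsen vs Okafor: Larsen, 14–1.
Ekwueme–Quinn: Quinn 12–3.
Ekwueme vs Ruiz: 5+3 = 8 for Ekwueme, 7 for Ruiz — Ekwueme by 8–7.
Ekwueme vs Gupta: Gupta wins 10–5.
Ekwueme vs Okafor: 5+3 = 8 for Ekwueme, 7 for Okafor — Ekwueme by 8–7.
Quinn–Ruiz: Ruiz 10–5.
Quinn vs Gupta: Quinn preferred on 5 ballots; Gupta wins 10–5.
Quinn vs Okafor: 5+3 = 8 for Quinn, 7 for Okafor — Quinn by 8–7.
Ruiz vs Gupta: Ruiz wins 12–3.
Ruiz vs Okafor: Ruiz preferred on 5+1+3+6 = 15 ballots; Ruiz wins 15–0.
Gupta vs Okafor: 5+3+6 = 14 for Gupta, 1 for Okafor — Gupta by 14–1.
No candidate is unbeaten: Larsen loses to Ekwueme; Ekwueme loses to Quinn; Quinn loses to Ruiz; Ruiz loses to Ekwueme; Gupta loses to Larsen; Okafor loses to Larsen. In particular Larsen beats Gupta beats Ekwueme beats Larsen is a majority cycle — no Condorcet winner exists.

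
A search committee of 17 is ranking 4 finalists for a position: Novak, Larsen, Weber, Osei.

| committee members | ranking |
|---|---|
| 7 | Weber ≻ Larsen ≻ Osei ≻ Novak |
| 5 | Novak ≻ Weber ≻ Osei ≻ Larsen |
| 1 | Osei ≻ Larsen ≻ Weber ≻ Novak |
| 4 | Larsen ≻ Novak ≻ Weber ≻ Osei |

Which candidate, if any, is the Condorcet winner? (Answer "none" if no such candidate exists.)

none

Head-to-head results (17 committee members):
Novak vs Larsen: Larsen, 12–5.
Novak vs Weber: 9 to 8, Novak.
Novak–Osei: Novak 9–8.
Larsen vs Weber: 1+4 = 5 for Larsen, 12 for Weber — Weber by 12–5.
Larsen vs Osei: Larsen is ranked higher on 7+4 = 11 ballots, Osei on 6. Larsen wins 11–6.
Weber–Osei: Weber 16–1.
Every candidate loses at least once (Novak loses to Larsen; Larsen loses to Weber; Weber loses to Novak; Osei loses to Novak). The majority relation contains the cycle Novak beats Weber beats Larsen beats Novak, so there is no Condorcet winner.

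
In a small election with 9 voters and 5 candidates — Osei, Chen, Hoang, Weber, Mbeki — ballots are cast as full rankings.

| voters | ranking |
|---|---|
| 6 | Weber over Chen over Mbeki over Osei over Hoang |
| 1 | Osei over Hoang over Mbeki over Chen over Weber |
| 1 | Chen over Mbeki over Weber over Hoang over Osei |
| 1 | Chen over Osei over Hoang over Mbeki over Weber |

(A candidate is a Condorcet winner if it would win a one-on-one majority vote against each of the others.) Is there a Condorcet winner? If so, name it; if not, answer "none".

Weber

Check each pair by majority over 9 ballots:
Osei vs Chen: Chen wins 8–1.
Osei vs Hoang: Osei, 8–1.
Osei vs Weber: Osei is ranked higher on 1+1 = 2 ballots, Weber on 7. Weber wins 7–2.
Osei vs Mbeki: Mbeki, 7–2.
Chen vs Hoang: Chen, 8–1.
Chen vs Weber: Weber wins 6–3.
Chen vs Mbeki: Chen, 8–1.
Hoang vs Weber: Hoang preferred on 1+1 = 2 ballots; Weber wins 7–2.
Hoang vs Mbeki: Mbeki wins 7–2.
Weber vs Mbeki: 6 to 3, Weber.
Only Weber has no losses; Weber is the Condorcet winner.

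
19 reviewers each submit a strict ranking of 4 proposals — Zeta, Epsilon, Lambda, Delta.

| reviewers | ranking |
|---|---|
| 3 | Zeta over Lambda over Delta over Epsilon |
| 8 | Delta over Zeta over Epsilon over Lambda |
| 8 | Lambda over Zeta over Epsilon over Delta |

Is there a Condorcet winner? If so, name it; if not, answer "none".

Zeta

Check each pair by majority over 19 ballots:
Zeta–Epsilon: Zeta 19–0.
Zeta vs Lambda: Zeta wins 11–8.
Zeta vs Delta: Zeta wins 11–8.
Epsilon vs Lambda: Lambda, 11–8.
Epsilon vs Delta: Delta, 11–8.
Lambda–Delta: Lambda 11–8.
Only Zeta has no losses; Zeta is the Condorcet winner.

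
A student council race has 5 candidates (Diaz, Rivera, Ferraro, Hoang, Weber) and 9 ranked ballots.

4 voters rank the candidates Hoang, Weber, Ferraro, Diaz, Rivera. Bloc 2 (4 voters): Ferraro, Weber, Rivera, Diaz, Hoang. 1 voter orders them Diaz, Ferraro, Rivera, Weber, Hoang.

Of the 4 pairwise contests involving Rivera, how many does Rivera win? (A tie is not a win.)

1

Rivera against each rival (9 voters):
Rivera vs Diaz: 4 to 5, Diaz.
Rivera vs Ferraro: Ferraro wins 9–0.
Rivera vs Hoang: Rivera preferred on 4+1 = 5 ballots; Rivera wins 5–4.
Rivera vs Weber: Rivera preferred on 1 ballot; Weber wins 8–1.
Rivera beats Hoang; loses to Diaz, Ferraro, Weber — 1 pairwise win.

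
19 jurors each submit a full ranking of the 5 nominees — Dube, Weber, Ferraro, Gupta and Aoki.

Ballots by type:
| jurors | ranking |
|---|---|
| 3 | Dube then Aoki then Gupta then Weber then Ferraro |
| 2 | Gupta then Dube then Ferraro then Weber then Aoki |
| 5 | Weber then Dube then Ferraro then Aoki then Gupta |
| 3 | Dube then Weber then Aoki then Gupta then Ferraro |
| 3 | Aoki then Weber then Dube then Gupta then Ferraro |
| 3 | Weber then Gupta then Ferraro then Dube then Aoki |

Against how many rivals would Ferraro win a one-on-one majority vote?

1

Ferraro against each rival (19 jurors):
Ferraro vs Dube: Dube, 16–3.
Ferraro vs Weber: Weber wins 17–2.
Ferraro vs Gupta: Gupta wins 14–5.
Ferraro vs Aoki: 2+5+3 = 10 for Ferraro, 9 for Aoki — Ferraro by 10–9.
Ferraro beats Aoki; loses to Dube, Weber, Gupta — 1 pairwise win.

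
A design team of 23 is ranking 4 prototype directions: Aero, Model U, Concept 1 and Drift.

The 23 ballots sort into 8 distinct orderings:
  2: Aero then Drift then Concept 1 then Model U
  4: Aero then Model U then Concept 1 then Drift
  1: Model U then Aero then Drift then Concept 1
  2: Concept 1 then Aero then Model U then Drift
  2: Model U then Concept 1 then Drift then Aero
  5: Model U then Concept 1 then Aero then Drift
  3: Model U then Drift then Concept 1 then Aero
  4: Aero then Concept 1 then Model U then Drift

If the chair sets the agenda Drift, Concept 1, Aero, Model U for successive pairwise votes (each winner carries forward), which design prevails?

Model U

Round 1: Drift vs Concept 1 — 6–17, Concept 1 advances.
Round 2: Concept 1 vs Aero — 12–11, Concept 1 advances.
Round 3: Concept 1 vs Model U — 8–15, Model U advances.
The agenda winner is Model U.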